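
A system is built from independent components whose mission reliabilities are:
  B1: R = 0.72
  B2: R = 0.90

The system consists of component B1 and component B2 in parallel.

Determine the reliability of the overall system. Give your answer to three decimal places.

0.972

Parallel (B1 and B2): 1 − (1 − 0.72000)(1 − 0.90000) = 0.972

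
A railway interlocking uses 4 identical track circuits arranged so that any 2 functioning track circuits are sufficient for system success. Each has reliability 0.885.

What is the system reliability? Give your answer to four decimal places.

R = Σ_{i=2}^{4} C(4,i) p^i (1−p)^{4−i} with p = 0.885
C(4,2)·0.885^2·0.115^2 = 0.062149
C(4,3)·0.885^3·0.115^1 = 0.318851
C(4,4)·0.885^4·0.115^0 = 0.613441
Sum = 0.9944

0.9944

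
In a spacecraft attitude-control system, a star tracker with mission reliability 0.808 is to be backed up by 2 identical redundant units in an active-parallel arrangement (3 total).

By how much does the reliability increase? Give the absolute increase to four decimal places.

R_before = 0.808
R_after = 1 − (1 − 0.808)^3 = 0.9929
ΔR = 0.9929 − 0.808 = 0.1849

0.1849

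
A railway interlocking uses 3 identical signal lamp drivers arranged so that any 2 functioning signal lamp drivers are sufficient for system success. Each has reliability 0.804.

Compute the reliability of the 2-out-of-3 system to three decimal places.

0.900

R = Σ_{i=2}^{3} C(3,i) p^i (1−p)^{3−i} with p = 0.804
C(3,2)·0.804^2·0.196^1 = 0.38009
C(3,3)·0.804^3·0.196^0 = 0.51972
Sum = 0.900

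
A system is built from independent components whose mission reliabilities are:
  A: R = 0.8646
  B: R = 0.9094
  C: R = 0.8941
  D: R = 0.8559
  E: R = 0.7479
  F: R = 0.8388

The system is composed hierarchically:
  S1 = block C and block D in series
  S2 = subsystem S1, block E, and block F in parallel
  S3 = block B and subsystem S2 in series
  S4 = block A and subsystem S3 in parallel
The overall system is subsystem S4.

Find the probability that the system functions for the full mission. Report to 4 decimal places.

0.9866

Series (C and D): 0.894100 × 0.855900 = 0.765260
Parallel ([0.765260], E, and F): 1 − (1 − 0.765260)(1 − 0.747900)(1 − 0.838800) = 0.990461
Series (B and [0.990461]): 0.909400 × 0.990461 = 0.900725
Parallel (A and [0.900725]): 1 − (1 − 0.864600)(1 − 0.900725) = 0.9866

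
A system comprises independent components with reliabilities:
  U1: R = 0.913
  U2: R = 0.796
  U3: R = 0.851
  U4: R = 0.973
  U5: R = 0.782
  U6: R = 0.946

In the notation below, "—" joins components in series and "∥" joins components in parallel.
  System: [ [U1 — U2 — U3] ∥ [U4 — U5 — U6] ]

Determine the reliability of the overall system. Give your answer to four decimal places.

0.8931

Series (U1, U2, and U3): 0.913000 × 0.796000 × 0.851000 = 0.618463
Series (U4, U5, and U6): 0.973000 × 0.782000 × 0.946000 = 0.719798
Parallel ([0.618463] and [0.719798]): 1 − (1 − 0.618463)(1 − 0.719798) = 0.8931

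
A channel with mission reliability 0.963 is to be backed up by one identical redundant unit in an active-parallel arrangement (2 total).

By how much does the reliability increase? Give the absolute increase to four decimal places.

0.0356

R_before = 0.963
R_after = 1 − (1 − 0.963)^2 = 0.9986
ΔR = 0.9986 − 0.963 = 0.0356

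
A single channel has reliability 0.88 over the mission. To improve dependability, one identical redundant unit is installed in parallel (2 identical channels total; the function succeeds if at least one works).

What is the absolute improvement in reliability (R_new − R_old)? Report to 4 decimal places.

0.1056

R_before = 0.88
R_after = 1 − (1 − 0.88)^2 = 0.9856
ΔR = 0.9856 − 0.88 = 0.1056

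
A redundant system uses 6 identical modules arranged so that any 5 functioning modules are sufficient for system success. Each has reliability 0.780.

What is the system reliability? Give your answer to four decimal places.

0.6063

R = Σ_{i=5}^{6} C(6,i) p^i (1−p)^{6−i} with p = 0.780
C(6,5)·0.780^5·0.220^1 = 0.381107
C(6,6)·0.780^6·0.220^0 = 0.225200
Sum = 0.6063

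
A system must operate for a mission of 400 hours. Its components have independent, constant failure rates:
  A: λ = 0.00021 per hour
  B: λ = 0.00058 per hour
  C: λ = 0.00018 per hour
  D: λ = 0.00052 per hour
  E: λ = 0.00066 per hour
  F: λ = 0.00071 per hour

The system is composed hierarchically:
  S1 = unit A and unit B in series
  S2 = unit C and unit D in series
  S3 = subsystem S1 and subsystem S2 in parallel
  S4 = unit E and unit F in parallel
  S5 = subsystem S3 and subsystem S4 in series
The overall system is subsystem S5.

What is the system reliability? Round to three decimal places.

R(A) = exp(−0.00021 × 400) = 0.91943
R(B) = exp(−0.00058 × 400) = 0.79295
R(C) = exp(−0.00018 × 400) = 0.93053
R(D) = exp(−0.00052 × 400) = 0.81221
R(E) = exp(−0.00066 × 400) = 0.76797
R(F) = exp(−0.00071 × 400) = 0.75277
Series (A and B): 0.91943 × 0.79295 = 0.72906
Series (C and D): 0.93053 × 0.81221 = 0.75579
Parallel ([0.72906] and [0.75579]): 1 − (1 − 0.72906)(1 − 0.75579) = 0.93383
Parallel (E and F): 1 − (1 − 0.76797)(1 − 0.75277) = 0.94264
Series ([0.93383] and [0.94264]): 0.93383 × 0.94264 = 0.880

0.880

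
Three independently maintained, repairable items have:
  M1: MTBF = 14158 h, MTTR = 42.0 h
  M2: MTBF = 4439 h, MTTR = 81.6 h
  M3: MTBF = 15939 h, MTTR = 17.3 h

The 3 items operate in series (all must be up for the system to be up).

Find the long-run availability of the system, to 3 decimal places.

A(M1) = MTBF/(MTBF+MTTR) = 14158/(14158+42.0) = 0.997042
A(M2) = MTBF/(MTBF+MTTR) = 4439/(4439+81.6) = 0.981949
A(M3) = MTBF/(MTBF+MTTR) = 15939/(15939+17.3) = 0.998916
Series availability: 0.997042 × 0.981949 × 0.998916 = 0.978

0.978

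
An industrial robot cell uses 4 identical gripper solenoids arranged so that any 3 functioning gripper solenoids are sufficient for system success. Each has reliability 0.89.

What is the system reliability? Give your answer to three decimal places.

0.938

R = Σ_{i=3}^{4} C(4,i) p^i (1−p)^{4−i} with p = 0.89
C(4,3)·0.89^3·0.11^1 = 0.31019
C(4,4)·0.89^4·0.11^0 = 0.62742
Sum = 0.938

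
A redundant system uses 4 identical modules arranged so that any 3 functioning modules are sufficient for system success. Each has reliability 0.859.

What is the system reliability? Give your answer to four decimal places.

R = Σ_{i=3}^{4} C(4,i) p^i (1−p)^{4−i} with p = 0.859
C(4,3)·0.859^3·0.141^1 = 0.357486
C(4,4)·0.859^4·0.141^0 = 0.544468
Sum = 0.9020

0.9020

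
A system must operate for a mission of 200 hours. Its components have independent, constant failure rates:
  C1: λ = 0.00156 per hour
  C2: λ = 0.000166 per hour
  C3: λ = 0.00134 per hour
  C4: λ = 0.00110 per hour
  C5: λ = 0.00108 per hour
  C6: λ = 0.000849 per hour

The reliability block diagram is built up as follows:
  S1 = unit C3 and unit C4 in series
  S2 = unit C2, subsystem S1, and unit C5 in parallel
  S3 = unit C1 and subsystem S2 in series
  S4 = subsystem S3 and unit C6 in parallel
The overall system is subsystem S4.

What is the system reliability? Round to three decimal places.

R(C1) = exp(−0.00156 × 200) = 0.73198
R(C2) = exp(−0.000166 × 200) = 0.96735
R(C3) = exp(−0.00134 × 200) = 0.76491
R(C4) = exp(−0.00110 × 200) = 0.80252
R(C5) = exp(−0.00108 × 200) = 0.80574
R(C6) = exp(−0.000849 × 200) = 0.84383
Series (C3 and C4): 0.76491 × 0.80252 = 0.61386
Parallel (C2, [0.61386], and C5): 1 − (1 − 0.96735)(1 − 0.61386)(1 − 0.80574) = 0.99755
Series (C1 and [0.99755]): 0.73198 × 0.99755 = 0.73019
Parallel ([0.73019] and C6): 1 − (1 − 0.73019)(1 − 0.84383) = 0.958

0.958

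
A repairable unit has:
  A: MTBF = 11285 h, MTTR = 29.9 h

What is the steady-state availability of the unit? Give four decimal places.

A(A) = MTBF/(MTBF+MTTR) = 11285/(11285+29.9) = 0.9974

0.9974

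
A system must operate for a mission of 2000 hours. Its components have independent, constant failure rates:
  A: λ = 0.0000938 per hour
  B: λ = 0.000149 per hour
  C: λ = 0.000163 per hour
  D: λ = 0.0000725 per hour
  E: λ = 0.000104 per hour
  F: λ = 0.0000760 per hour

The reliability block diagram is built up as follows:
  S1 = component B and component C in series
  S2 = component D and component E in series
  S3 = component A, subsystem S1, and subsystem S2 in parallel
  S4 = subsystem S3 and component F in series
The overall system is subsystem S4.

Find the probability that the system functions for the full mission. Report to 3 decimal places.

R(A) = exp(−0.0000938 × 2000) = 0.82895
R(B) = exp(−0.000149 × 2000) = 0.74230
R(C) = exp(−0.000163 × 2000) = 0.72181
R(D) = exp(−0.0000725 × 2000) = 0.86502
R(E) = exp(−0.000104 × 2000) = 0.81221
R(F) = exp(−0.0000760 × 2000) = 0.85899
Series (B and C): 0.74230 × 0.72181 = 0.53580
Series (D and E): 0.86502 × 0.81221 = 0.70258
Parallel (A, [0.53580], and [0.70258]): 1 − (1 − 0.82895)(1 − 0.53580)(1 − 0.70258) = 0.97638
Series ([0.97638] and F): 0.97638 × 0.85899 = 0.839

0.839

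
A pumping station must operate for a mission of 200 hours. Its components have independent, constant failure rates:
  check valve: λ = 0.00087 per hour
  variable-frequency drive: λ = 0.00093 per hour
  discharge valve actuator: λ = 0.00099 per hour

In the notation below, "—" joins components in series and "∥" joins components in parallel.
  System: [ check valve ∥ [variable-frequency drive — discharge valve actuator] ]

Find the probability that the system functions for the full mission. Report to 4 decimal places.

0.9491

R(check valve) = exp(−0.00087 × 200) = 0.840297
R(variable-frequency drive) = exp(−0.00093 × 200) = 0.830274
R(discharge valve actuator) = exp(−0.00099 × 200) = 0.820370
Series (variable-frequency drive and discharge valve actuator): 0.830274 × 0.820370 = 0.681132
Parallel (check valve and [0.681132]): 1 − (1 − 0.840297)(1 − 0.681132) = 0.9491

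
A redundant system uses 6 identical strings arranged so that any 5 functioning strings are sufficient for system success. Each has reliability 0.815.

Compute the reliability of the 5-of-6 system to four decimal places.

0.6922

R = Σ_{i=5}^{6} C(6,i) p^i (1−p)^{6−i} with p = 0.815
C(6,5)·0.815^5·0.185^1 = 0.399127
C(6,6)·0.815^6·0.185^0 = 0.293053
Sum = 0.6922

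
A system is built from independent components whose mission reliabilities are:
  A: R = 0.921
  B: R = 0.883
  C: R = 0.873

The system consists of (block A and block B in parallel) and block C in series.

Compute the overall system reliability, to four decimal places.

Parallel (A and B): 1 − (1 − 0.921000)(1 − 0.883000) = 0.990757
Series ([0.990757] and C): 0.990757 × 0.873000 = 0.8649

0.8649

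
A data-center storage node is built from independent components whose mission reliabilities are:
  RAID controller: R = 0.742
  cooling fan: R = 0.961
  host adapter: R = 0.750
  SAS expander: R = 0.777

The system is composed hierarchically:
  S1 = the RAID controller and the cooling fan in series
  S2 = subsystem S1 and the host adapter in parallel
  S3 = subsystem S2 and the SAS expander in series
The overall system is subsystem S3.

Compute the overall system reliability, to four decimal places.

Series (RAID controller and cooling fan): 0.742000 × 0.961000 = 0.713062
Parallel ([0.713062] and host adapter): 1 − (1 − 0.713062)(1 − 0.750000) = 0.928266
Series ([0.928266] and SAS expander): 0.928266 × 0.777000 = 0.7213

0.7213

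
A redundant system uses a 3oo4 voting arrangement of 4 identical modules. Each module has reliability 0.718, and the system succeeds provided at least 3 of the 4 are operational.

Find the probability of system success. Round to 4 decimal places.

R = Σ_{i=3}^{4} C(4,i) p^i (1−p)^{4−i} with p = 0.718
C(4,3)·0.718^3·0.282^1 = 0.417525
C(4,4)·0.718^4·0.282^0 = 0.265765
Sum = 0.6833

0.6833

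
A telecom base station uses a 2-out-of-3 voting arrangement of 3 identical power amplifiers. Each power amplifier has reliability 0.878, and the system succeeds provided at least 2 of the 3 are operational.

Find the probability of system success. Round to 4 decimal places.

0.9590

R = Σ_{i=2}^{3} C(3,i) p^i (1−p)^{3−i} with p = 0.878
C(3,2)·0.878^2·0.122^1 = 0.282144
C(3,3)·0.878^3·0.122^0 = 0.676836
Sum = 0.9590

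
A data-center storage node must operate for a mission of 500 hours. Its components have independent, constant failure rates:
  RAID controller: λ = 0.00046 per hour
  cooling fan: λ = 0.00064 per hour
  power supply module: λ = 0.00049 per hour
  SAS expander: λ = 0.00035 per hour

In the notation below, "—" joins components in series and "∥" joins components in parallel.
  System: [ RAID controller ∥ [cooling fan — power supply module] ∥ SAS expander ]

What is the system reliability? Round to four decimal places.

R(RAID controller) = exp(−0.00046 × 500) = 0.794534
R(cooling fan) = exp(−0.00064 × 500) = 0.726149
R(power supply module) = exp(−0.00049 × 500) = 0.782705
R(SAS expander) = exp(−0.00035 × 500) = 0.839457
Series (cooling fan and power supply module): 0.726149 × 0.782705 = 0.568360
Parallel (RAID controller, [0.568360], and SAS expander): 1 − (1 − 0.794534)(1 − 0.568360)(1 − 0.839457) = 0.9858

0.9858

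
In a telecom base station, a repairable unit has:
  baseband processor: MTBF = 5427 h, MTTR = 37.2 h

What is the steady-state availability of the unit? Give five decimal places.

0.99319

A(baseband processor) = MTBF/(MTBF+MTTR) = 5427/(5427+37.2) = 0.99319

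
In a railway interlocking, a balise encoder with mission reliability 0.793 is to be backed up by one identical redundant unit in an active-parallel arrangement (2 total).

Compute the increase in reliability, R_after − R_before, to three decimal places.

R_before = 0.793
R_after = 1 − (1 − 0.793)^2 = 0.957
ΔR = 0.957 − 0.793 = 0.164

0.164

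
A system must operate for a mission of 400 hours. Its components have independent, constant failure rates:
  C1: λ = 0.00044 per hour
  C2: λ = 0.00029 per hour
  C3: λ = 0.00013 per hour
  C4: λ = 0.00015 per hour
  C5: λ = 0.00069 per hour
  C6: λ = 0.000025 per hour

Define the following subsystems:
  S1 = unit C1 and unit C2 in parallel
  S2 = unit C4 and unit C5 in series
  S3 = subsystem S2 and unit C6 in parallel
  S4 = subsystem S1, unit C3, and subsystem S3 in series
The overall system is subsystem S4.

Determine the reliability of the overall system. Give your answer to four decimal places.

R(C1) = exp(−0.00044 × 400) = 0.838618
R(C2) = exp(−0.00029 × 400) = 0.890475
R(C3) = exp(−0.00013 × 400) = 0.949329
R(C4) = exp(−0.00015 × 400) = 0.941765
R(C5) = exp(−0.00069 × 400) = 0.758813
R(C6) = exp(−0.000025 × 400) = 0.990050
Parallel (C1 and C2): 1 − (1 − 0.838618)(1 − 0.890475) = 0.982325
Series (C4 and C5): 0.941765 × 0.758813 = 0.714624
Parallel ([0.714624] and C6): 1 − (1 − 0.714624)(1 − 0.990050) = 0.997161
Series ([0.982325], C3, and [0.997161]): 0.982325 × 0.949329 × 0.997161 = 0.9299

0.9299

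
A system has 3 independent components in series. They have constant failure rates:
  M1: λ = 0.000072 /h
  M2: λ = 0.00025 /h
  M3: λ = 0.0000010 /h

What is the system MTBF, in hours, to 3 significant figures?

3100

Series of exponential components: λ_sys = Σ λ_i
λ_sys = 0.000072 + 0.00025 + 0.0000010 = 3.2300e-04 /h
MTBF = 1 / λ_sys = 3100 h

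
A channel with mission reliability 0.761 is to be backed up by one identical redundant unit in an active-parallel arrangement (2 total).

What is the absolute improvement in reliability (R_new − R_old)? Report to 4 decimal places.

R_before = 0.761
R_after = 1 − (1 − 0.761)^2 = 0.9429
ΔR = 0.9429 − 0.761 = 0.1819

0.1819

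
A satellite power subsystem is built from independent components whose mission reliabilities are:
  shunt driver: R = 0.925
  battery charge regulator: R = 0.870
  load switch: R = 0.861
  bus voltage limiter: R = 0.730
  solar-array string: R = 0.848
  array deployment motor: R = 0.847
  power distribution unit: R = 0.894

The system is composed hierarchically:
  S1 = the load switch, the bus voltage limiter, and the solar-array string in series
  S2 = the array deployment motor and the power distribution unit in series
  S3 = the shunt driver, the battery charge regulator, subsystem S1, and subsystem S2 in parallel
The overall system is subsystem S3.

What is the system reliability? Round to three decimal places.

0.999

Series (load switch, bus voltage limiter, and solar-array string): 0.86100 × 0.73000 × 0.84800 = 0.53299
Series (array deployment motor and power distribution unit): 0.84700 × 0.89400 = 0.75722
Parallel (shunt driver, battery charge regulator, [0.53299], and [0.75722]): 1 − (1 − 0.92500)(1 − 0.87000)(1 − 0.53299)(1 − 0.75722) = 0.999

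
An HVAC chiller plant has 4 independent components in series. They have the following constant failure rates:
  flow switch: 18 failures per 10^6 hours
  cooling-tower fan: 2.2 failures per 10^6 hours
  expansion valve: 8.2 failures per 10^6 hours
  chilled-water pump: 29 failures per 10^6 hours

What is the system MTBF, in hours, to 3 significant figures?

Series of exponential components: λ_sys = Σ λ_i
λ_sys = 0.000018 + 0.0000022 + 0.0000082 + 0.000029 = 5.7400e-05 /h
MTBF = 1 / λ_sys = 17400 h

17400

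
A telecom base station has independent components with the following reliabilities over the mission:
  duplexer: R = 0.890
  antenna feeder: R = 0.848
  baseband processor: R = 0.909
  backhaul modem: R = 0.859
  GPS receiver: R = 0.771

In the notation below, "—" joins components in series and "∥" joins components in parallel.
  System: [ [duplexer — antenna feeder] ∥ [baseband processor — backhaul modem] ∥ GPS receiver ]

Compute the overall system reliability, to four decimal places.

0.9877

Series (duplexer and antenna feeder): 0.890000 × 0.848000 = 0.754720
Series (baseband processor and backhaul modem): 0.909000 × 0.859000 = 0.780831
Parallel ([0.754720], [0.780831], and GPS receiver): 1 − (1 − 0.754720)(1 − 0.780831)(1 − 0.771000) = 0.9877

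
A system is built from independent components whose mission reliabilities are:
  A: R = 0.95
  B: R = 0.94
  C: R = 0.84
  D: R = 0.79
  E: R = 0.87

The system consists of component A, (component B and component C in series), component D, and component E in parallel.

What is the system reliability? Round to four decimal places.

0.9997

Series (B and C): 0.940000 × 0.840000 = 0.789600
Parallel (A, [0.789600], D, and E): 1 − (1 − 0.950000)(1 − 0.789600)(1 − 0.790000)(1 − 0.870000) = 0.9997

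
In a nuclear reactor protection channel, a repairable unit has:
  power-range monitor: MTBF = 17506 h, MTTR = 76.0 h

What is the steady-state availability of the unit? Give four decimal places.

0.9957

A(power-range monitor) = MTBF/(MTBF+MTTR) = 17506/(17506+76.0) = 0.9957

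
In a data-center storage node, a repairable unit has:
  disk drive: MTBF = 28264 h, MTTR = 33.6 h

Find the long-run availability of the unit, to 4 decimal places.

A(disk drive) = MTBF/(MTBF+MTTR) = 28264/(28264+33.6) = 0.9988

0.9988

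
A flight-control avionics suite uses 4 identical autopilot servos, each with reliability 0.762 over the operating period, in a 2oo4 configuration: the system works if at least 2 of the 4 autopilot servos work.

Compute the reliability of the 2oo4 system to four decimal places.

R = Σ_{i=2}^{4} C(4,i) p^i (1−p)^{4−i} with p = 0.762
C(4,2)·0.762^2·0.238^2 = 0.197340
C(4,3)·0.762^3·0.238^1 = 0.421213
C(4,4)·0.762^4·0.238^0 = 0.337147
Sum = 0.9557

0.9557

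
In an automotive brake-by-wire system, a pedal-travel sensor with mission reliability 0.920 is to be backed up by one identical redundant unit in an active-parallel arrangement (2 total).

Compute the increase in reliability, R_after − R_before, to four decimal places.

0.0736

R_before = 0.920
R_after = 1 − (1 − 0.920)^2 = 0.9936
ΔR = 0.9936 − 0.920 = 0.0736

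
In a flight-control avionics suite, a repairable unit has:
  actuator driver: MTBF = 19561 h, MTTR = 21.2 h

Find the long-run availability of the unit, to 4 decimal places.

A(actuator driver) = MTBF/(MTBF+MTTR) = 19561/(19561+21.2) = 0.9989

0.9989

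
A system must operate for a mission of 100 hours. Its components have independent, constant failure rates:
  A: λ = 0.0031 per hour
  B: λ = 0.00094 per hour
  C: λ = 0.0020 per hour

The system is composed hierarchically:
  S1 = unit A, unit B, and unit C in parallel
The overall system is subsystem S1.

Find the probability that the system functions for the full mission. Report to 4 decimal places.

0.9957

R(A) = exp(−0.0031 × 100) = 0.733447
R(B) = exp(−0.00094 × 100) = 0.910283
R(C) = exp(−0.0020 × 100) = 0.818731
Parallel (A, B, and C): 1 − (1 − 0.733447)(1 − 0.910283)(1 − 0.818731) = 0.9957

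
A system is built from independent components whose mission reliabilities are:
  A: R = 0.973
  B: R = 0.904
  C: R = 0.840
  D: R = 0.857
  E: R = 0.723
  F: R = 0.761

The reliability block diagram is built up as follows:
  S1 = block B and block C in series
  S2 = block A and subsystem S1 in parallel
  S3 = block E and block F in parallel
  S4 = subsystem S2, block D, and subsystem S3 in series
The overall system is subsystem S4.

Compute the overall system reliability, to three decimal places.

0.795

Series (B and C): 0.90400 × 0.84000 = 0.75936
Parallel (A and [0.75936]): 1 − (1 − 0.97300)(1 − 0.75936) = 0.99350
Parallel (E and F): 1 − (1 − 0.72300)(1 − 0.76100) = 0.93380
Series ([0.99350], D, and [0.93380]): 0.99350 × 0.85700 × 0.93380 = 0.795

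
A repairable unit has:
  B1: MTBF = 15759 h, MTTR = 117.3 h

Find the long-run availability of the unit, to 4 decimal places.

A(B1) = MTBF/(MTBF+MTTR) = 15759/(15759+117.3) = 0.9926

0.9926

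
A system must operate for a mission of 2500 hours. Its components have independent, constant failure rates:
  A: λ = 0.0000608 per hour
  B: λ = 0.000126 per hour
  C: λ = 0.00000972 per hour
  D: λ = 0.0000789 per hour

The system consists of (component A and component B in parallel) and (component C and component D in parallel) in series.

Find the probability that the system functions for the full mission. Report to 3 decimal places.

0.958

R(A) = exp(−0.0000608 × 2500) = 0.85899
R(B) = exp(−0.000126 × 2500) = 0.72979
R(C) = exp(−0.00000972 × 2500) = 0.97599
R(D) = exp(−0.0000789 × 2500) = 0.82099
Parallel (A and B): 1 − (1 − 0.85899)(1 − 0.72979) = 0.96190
Parallel (C and D): 1 − (1 − 0.97599)(1 − 0.82099) = 0.99570
Series ([0.96190] and [0.99570]): 0.96190 × 0.99570 = 0.958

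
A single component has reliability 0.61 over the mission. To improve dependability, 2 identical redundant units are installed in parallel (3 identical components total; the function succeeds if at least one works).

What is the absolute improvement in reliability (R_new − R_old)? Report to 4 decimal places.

R_before = 0.61
R_after = 1 − (1 − 0.61)^3 = 0.9407
ΔR = 0.9407 − 0.61 = 0.3307

0.3307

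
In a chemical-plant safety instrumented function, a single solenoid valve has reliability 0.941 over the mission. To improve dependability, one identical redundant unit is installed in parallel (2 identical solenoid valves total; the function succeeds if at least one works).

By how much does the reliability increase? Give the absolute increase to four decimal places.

0.0555

R_before = 0.941
R_after = 1 − (1 − 0.941)^2 = 0.9965
ΔR = 0.9965 − 0.941 = 0.0555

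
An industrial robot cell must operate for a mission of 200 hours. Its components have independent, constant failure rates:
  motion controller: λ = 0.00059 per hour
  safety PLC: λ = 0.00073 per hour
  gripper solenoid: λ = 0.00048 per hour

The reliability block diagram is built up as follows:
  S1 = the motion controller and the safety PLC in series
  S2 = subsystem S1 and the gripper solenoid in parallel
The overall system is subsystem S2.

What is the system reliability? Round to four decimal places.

R(motion controller) = exp(−0.00059 × 200) = 0.888696
R(safety PLC) = exp(−0.00073 × 200) = 0.864158
R(gripper solenoid) = exp(−0.00048 × 200) = 0.908464
Series (motion controller and safety PLC): 0.888696 × 0.864158 = 0.767974
Parallel ([0.767974] and gripper solenoid): 1 − (1 − 0.767974)(1 − 0.908464) = 0.9788

0.9788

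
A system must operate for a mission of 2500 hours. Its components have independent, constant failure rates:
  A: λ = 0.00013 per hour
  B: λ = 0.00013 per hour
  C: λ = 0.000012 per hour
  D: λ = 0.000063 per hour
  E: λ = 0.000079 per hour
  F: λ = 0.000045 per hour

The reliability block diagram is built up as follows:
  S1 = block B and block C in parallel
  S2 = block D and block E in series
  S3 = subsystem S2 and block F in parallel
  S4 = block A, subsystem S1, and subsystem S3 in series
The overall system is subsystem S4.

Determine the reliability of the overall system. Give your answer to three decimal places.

R(A) = exp(−0.00013 × 2500) = 0.72253
R(B) = exp(−0.00013 × 2500) = 0.72253
R(C) = exp(−0.000012 × 2500) = 0.97045
R(D) = exp(−0.000063 × 2500) = 0.85428
R(E) = exp(−0.000079 × 2500) = 0.82078
R(F) = exp(−0.000045 × 2500) = 0.89360
Parallel (B and C): 1 − (1 − 0.72253)(1 − 0.97045) = 0.99180
Series (D and E): 0.85428 × 0.82078 = 0.70118
Parallel ([0.70118] and F): 1 − (1 − 0.70118)(1 − 0.89360) = 0.96821
Series (A, [0.99180], and [0.96821]): 0.72253 × 0.99180 × 0.96821 = 0.694

0.694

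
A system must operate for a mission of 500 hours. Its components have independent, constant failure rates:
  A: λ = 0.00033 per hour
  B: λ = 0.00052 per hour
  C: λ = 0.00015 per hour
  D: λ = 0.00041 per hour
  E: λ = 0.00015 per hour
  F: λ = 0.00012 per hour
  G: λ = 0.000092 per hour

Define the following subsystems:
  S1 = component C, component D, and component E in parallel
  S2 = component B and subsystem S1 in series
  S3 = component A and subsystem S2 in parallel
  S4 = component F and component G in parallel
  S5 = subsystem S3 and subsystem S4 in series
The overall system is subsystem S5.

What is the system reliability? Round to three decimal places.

R(A) = exp(−0.00033 × 500) = 0.84789
R(B) = exp(−0.00052 × 500) = 0.77105
R(C) = exp(−0.00015 × 500) = 0.92774
R(D) = exp(−0.00041 × 500) = 0.81465
R(E) = exp(−0.00015 × 500) = 0.92774
R(F) = exp(−0.00012 × 500) = 0.94176
R(G) = exp(−0.000092 × 500) = 0.95504
Parallel (C, D, and E): 1 − (1 − 0.92774)(1 − 0.81465)(1 − 0.92774) = 0.99903
Series (B and [0.99903]): 0.77105 × 0.99903 = 0.77030
Parallel (A and [0.77030]): 1 − (1 − 0.84789)(1 − 0.77030) = 0.96506
Parallel (F and G): 1 − (1 − 0.94176)(1 − 0.95504) = 0.99738
Series ([0.96506] and [0.99738]): 0.96506 × 0.99738 = 0.963

0.963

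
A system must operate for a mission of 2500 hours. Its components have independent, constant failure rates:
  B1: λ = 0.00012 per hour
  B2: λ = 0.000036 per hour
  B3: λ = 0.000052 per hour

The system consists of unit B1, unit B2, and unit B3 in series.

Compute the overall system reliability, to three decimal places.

0.595

R(B1) = exp(−0.00012 × 2500) = 0.74082
R(B2) = exp(−0.000036 × 2500) = 0.91393
R(B3) = exp(−0.000052 × 2500) = 0.87810
Series (B1, B2, and B3): 0.74082 × 0.91393 × 0.87810 = 0.595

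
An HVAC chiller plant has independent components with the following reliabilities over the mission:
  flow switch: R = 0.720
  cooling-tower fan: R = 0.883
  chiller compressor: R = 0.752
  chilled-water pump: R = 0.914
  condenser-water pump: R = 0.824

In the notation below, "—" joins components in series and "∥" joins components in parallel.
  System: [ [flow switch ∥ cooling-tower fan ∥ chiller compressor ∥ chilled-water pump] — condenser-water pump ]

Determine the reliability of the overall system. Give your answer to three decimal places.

Parallel (flow switch, cooling-tower fan, chiller compressor, and chilled-water pump): 1 − (1 − 0.72000)(1 − 0.88300)(1 − 0.75200)(1 − 0.91400) = 0.99930
Series ([0.99930] and condenser-water pump): 0.99930 × 0.82400 = 0.823

0.823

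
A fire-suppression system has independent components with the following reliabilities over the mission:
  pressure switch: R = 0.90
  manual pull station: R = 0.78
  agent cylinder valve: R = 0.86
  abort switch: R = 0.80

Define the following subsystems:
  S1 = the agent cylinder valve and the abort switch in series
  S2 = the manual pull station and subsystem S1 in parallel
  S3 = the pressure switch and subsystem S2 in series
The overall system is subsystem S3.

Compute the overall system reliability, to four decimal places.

Series (agent cylinder valve and abort switch): 0.860000 × 0.800000 = 0.688000
Parallel (manual pull station and [0.688000]): 1 − (1 − 0.780000)(1 − 0.688000) = 0.931360
Series (pressure switch and [0.931360]): 0.900000 × 0.931360 = 0.8382

0.8382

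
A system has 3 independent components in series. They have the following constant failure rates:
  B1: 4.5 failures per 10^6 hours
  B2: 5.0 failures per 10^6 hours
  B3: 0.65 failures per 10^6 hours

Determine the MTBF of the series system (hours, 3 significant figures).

98500

Series of exponential components: λ_sys = Σ λ_i
λ_sys = 0.0000045 + 0.0000050 + 0.00000065 = 1.0150e-05 /h
MTBF = 1 / λ_sys = 98500 h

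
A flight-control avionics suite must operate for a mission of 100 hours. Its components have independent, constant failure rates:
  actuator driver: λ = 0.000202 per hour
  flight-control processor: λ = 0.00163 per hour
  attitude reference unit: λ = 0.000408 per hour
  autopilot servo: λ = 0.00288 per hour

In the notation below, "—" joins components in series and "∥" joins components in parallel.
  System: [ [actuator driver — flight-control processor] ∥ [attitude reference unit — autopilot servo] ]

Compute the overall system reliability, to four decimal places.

0.9531

R(actuator driver) = exp(−0.000202 × 100) = 0.980003
R(flight-control processor) = exp(−0.00163 × 100) = 0.849591
R(attitude reference unit) = exp(−0.000408 × 100) = 0.960021
R(autopilot servo) = exp(−0.00288 × 100) = 0.749762
Series (actuator driver and flight-control processor): 0.980003 × 0.849591 = 0.832602
Series (attitude reference unit and autopilot servo): 0.960021 × 0.749762 = 0.719787
Parallel ([0.832602] and [0.719787]): 1 − (1 − 0.832602)(1 − 0.719787) = 0.9531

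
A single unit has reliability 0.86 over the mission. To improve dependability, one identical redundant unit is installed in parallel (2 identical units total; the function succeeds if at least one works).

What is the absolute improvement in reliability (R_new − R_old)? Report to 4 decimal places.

R_before = 0.86
R_after = 1 − (1 − 0.86)^2 = 0.9804
ΔR = 0.9804 − 0.86 = 0.1204

0.1204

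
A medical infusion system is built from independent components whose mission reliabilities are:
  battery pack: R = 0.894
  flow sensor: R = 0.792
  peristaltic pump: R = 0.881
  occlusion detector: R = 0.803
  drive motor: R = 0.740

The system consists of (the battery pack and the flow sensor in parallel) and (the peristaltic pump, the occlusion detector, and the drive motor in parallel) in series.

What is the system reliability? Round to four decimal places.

Parallel (battery pack and flow sensor): 1 − (1 − 0.894000)(1 − 0.792000) = 0.977952
Parallel (peristaltic pump, occlusion detector, and drive motor): 1 − (1 − 0.881000)(1 − 0.803000)(1 − 0.740000) = 0.993905
Series ([0.977952] and [0.993905]): 0.977952 × 0.993905 = 0.9720

0.9720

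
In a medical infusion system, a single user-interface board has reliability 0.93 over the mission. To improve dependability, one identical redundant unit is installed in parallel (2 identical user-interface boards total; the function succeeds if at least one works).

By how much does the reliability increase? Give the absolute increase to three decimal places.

0.065

R_before = 0.93
R_after = 1 − (1 − 0.93)^2 = 0.995
ΔR = 0.995 − 0.93 = 0.065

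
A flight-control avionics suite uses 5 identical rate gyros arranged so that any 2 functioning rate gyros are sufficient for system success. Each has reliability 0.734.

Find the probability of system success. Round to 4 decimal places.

R = Σ_{i=2}^{5} C(5,i) p^i (1−p)^{5−i} with p = 0.734
C(5,2)·0.734^2·0.266^3 = 0.101400
C(5,3)·0.734^3·0.266^2 = 0.279802
C(5,4)·0.734^4·0.266^1 = 0.386043
C(5,5)·0.734^5·0.266^0 = 0.213049
Sum = 0.9803

0.9803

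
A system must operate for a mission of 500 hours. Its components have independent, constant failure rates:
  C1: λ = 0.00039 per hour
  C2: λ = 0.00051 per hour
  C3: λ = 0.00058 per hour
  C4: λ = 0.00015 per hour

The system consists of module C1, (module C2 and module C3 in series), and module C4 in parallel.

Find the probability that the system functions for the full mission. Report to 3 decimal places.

0.995

R(C1) = exp(−0.00039 × 500) = 0.82283
R(C2) = exp(−0.00051 × 500) = 0.77492
R(C3) = exp(−0.00058 × 500) = 0.74826
R(C4) = exp(−0.00015 × 500) = 0.92774
Series (C2 and C3): 0.77492 × 0.74826 = 0.57984
Parallel (C1, [0.57984], and C4): 1 − (1 − 0.82283)(1 − 0.57984)(1 − 0.92774) = 0.995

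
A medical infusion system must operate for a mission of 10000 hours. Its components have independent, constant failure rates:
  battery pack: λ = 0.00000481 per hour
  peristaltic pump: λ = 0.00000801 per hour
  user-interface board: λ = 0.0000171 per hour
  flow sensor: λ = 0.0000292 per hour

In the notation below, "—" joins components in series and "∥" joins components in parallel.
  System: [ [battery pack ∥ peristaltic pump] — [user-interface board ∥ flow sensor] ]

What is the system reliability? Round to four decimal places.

0.9567

R(battery pack) = exp(−0.00000481 × 10000) = 0.953038
R(peristaltic pump) = exp(−0.00000801 × 10000) = 0.923024
R(user-interface board) = exp(−0.0000171 × 10000) = 0.842822
R(flow sensor) = exp(−0.0000292 × 10000) = 0.746769
Parallel (battery pack and peristaltic pump): 1 − (1 − 0.953038)(1 − 0.923024) = 0.996385
Parallel (user-interface board and flow sensor): 1 − (1 − 0.842822)(1 − 0.746769) = 0.960198
Series ([0.996385] and [0.960198]): 0.996385 × 0.960198 = 0.9567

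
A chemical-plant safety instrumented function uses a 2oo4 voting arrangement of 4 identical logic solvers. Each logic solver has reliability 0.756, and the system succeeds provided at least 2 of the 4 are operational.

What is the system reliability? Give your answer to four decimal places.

0.9525

R = Σ_{i=2}^{4} C(4,i) p^i (1−p)^{4−i} with p = 0.756
C(4,2)·0.756^2·0.244^2 = 0.204162
C(4,3)·0.756^3·0.244^1 = 0.421711
C(4,4)·0.756^4·0.244^0 = 0.326653
Sum = 0.9525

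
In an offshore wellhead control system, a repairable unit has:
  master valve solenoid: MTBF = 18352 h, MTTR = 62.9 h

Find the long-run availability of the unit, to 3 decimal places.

A(master valve solenoid) = MTBF/(MTBF+MTTR) = 18352/(18352+62.9) = 0.997

0.997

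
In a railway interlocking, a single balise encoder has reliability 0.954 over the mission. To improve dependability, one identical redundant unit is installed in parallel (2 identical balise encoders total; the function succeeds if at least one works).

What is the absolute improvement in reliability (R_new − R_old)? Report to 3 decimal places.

R_before = 0.954
R_after = 1 − (1 − 0.954)^2 = 0.998
ΔR = 0.998 − 0.954 = 0.044

0.044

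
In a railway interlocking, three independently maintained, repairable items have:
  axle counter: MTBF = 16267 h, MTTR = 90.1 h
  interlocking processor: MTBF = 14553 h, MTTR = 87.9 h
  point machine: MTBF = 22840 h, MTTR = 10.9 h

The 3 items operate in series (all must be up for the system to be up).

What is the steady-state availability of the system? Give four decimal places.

0.9880

A(axle counter) = MTBF/(MTBF+MTTR) = 16267/(16267+90.1) = 0.994492
A(interlocking processor) = MTBF/(MTBF+MTTR) = 14553/(14553+87.9) = 0.993996
A(point machine) = MTBF/(MTBF+MTTR) = 22840/(22840+10.9) = 0.999523
Series availability: 0.994492 × 0.993996 × 0.999523 = 0.9880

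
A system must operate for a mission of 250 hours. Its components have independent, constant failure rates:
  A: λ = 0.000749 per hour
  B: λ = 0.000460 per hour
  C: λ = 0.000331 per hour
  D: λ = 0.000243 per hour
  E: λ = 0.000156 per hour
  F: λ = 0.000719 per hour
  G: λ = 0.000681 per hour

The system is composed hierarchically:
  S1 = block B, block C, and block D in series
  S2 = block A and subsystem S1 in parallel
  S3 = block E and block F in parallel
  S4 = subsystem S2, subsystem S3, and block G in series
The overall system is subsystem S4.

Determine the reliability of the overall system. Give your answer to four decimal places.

0.8055

R(A) = exp(−0.000749 × 250) = 0.829236
R(B) = exp(−0.000460 × 250) = 0.891366
R(C) = exp(−0.000331 × 250) = 0.920581
R(D) = exp(−0.000243 × 250) = 0.941058
R(E) = exp(−0.000156 × 250) = 0.961751
R(F) = exp(−0.000719 × 250) = 0.835479
R(G) = exp(−0.000681 × 250) = 0.843454
Series (B, C, and D): 0.891366 × 0.920581 × 0.941058 = 0.772208
Parallel (A and [0.772208]): 1 − (1 − 0.829236)(1 − 0.772208) = 0.961101
Parallel (E and F): 1 − (1 − 0.961751)(1 − 0.835479) = 0.993707
Series ([0.961101], [0.993707], and G): 0.961101 × 0.993707 × 0.843454 = 0.8055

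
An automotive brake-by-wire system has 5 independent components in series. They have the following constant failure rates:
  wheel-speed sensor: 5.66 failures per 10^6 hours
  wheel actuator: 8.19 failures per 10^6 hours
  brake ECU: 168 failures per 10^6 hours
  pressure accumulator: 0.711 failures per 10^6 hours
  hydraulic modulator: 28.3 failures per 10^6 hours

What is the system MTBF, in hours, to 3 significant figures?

Series of exponential components: λ_sys = Σ λ_i
λ_sys = 0.00000566 + 0.00000819 + 0.000168 + 0.000000711 + 0.0000283 = 2.1086e-04 /h
MTBF = 1 / λ_sys = 4740 h

4740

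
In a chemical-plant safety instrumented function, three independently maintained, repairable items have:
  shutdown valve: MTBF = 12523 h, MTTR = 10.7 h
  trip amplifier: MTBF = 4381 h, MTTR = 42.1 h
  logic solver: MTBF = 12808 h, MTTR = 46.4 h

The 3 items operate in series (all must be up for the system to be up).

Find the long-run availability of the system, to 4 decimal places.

0.9861

A(shutdown valve) = MTBF/(MTBF+MTTR) = 12523/(12523+10.7) = 0.999146
A(trip amplifier) = MTBF/(MTBF+MTTR) = 4381/(4381+42.1) = 0.990482
A(logic solver) = MTBF/(MTBF+MTTR) = 12808/(12808+46.4) = 0.996390
Series availability: 0.999146 × 0.990482 × 0.996390 = 0.9861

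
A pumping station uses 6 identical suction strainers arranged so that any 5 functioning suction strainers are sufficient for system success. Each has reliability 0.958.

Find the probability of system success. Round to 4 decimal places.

R = Σ_{i=5}^{6} C(6,i) p^i (1−p)^{6−i} with p = 0.958
C(6,5)·0.958^5·0.042^1 = 0.203342
C(6,6)·0.958^6·0.042^0 = 0.773024
Sum = 0.9764

0.9764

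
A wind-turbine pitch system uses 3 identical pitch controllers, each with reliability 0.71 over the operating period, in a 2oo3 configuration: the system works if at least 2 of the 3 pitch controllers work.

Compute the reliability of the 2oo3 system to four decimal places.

R = Σ_{i=2}^{3} C(3,i) p^i (1−p)^{3−i} with p = 0.71
C(3,2)·0.71^2·0.29^1 = 0.438567
C(3,3)·0.71^3·0.29^0 = 0.357911
Sum = 0.7965

0.7965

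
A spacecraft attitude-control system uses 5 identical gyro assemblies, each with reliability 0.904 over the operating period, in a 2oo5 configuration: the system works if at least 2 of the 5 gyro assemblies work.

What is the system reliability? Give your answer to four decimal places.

0.9996

R = Σ_{i=2}^{5} C(5,i) p^i (1−p)^{5−i} with p = 0.904
C(5,2)·0.904^2·0.096^3 = 0.007230
C(5,3)·0.904^3·0.096^2 = 0.068084
C(5,4)·0.904^4·0.096^1 = 0.320564
C(5,5)·0.904^5·0.096^0 = 0.603729
Sum = 0.9996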